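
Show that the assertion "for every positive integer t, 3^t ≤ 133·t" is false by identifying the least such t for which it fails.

A counterexample is any positive integer t such that 3^t > 133·t; we check each in order.
The first 6 eligible values, up to t = 6, all satisfy the conclusion.
t = 7: 3^t = 2187 and 133·t = 931, so 2187 > 931.

t = 7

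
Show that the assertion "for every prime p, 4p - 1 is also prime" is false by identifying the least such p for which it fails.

p = 7

p = 2: 4p - 1 = 7, prime.
p = 3: 4p - 1 = 11, prime.
p = 5: 4p - 1 = 19, prime.
p = 7: 4p - 1 = 27 = 3 × 9, not prime.
So p = 7 is the smallest counterexample.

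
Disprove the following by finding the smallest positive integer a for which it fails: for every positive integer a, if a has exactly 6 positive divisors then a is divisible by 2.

a = 45

A counterexample is any positive integer a such that a has exactly 6 positive divisors but a is not divisible by 2; we check each in order.
a = 12: τ(12) = 6; 12 mod 2 = 0.
a = 18: τ(18) = 6; 18 mod 2 = 0.
a = 20: τ(20) = 6; 20 mod 2 = 0.
a = 28: τ(28) = 6; 28 mod 2 = 0.
a = 32: τ(32) = 6; 32 mod 2 = 0.
a = 44: τ(44) = 6; 44 mod 2 = 0.
a = 45: τ(45) = 6; 45 mod 2 = 1.
Thus a = 45 disproves the claim, and no smaller a works.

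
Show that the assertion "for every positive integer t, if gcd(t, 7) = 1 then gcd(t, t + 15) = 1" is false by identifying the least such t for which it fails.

t = 3

Check each positive integer t in order until gcd(t, 7) = 1 but gcd(t, t + 15) > 1.
t = 1: gcd(1, 16) = 1.
t = 2: gcd(2, 17) = 1.
t = 3: gcd(3, 18) = 3.
Thus t = 3 disproves the claim, and no smaller t works.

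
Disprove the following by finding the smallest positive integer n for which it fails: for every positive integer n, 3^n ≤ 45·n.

n = 1: 3^n = 3 and 45·n = 45, so 3 ≤ 45.
n = 2: 3^n = 9 and 45·n = 90, so 9 ≤ 90.
n = 3: 3^n = 27 and 45·n = 135, so 27 ≤ 135.
n = 4: 3^n = 81 and 45·n = 180, so 81 ≤ 180.
n = 5: 3^n = 243 and 45·n = 225, so 243 > 225.

n = 5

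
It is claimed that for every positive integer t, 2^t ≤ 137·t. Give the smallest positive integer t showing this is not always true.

For t = 1, 2, 3, 4, 5, 6, 7, 8, 9, 10 the conclusion holds.
t = 11: 2^t = 2048 and 137·t = 1507, so 2048 > 1507.
Hence t = 11 is a counterexample.

t = 11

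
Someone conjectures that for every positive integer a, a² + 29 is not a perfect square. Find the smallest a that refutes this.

a = 14

Check each positive integer a in order until a² + 29 is a perfect square.
For a = 1, 2, 3, 4, …, 11, 12, 13 the conclusion holds.
a = 14: 14² + 29 = 225 = 15², a perfect square.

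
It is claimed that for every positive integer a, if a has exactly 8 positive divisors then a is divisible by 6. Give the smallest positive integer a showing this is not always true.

Check each positive integer a in order until a has exactly 8 positive divisors but a is not divisible by 6.
For a = 24, 30 the conclusion holds.
a = 40: τ(40) = 8; 40 mod 6 = 4.
So a = 40 is the smallest counterexample.

a = 40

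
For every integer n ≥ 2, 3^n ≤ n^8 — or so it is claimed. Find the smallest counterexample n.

For n = 2, 3, 4, 5, …, 20, 21, 22 the conclusion holds.
n = 23: 3^n = 94143178827 and n^8 = 78310985281, so 94143178827 > 78310985281.
So n = 23 is the smallest counterexample.

n = 23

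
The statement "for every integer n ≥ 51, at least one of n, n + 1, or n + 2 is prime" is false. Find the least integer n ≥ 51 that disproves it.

n = 54

For n = 51, 52, 53 the conclusion holds.
n = 54: 54 = 2 × 27; 55 = 5 × 11; 56 = 2 × 28 — all composite.
So n = 54 is the smallest counterexample.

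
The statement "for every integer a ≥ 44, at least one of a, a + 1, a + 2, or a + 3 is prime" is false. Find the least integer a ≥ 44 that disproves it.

a = 48

a = 44: 47 is prime.
a = 45: 47 is prime.
a = 46: 47 is prime.
a = 47: 47 is prime.
a = 48: 48 = 2 × 24; 49 = 7 × 7; 50 = 2 × 25; 51 = 3 × 17 — all composite.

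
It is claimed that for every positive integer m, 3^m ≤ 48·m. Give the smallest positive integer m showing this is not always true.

The first 4 eligible values, up to m = 4, all satisfy the conclusion.
m = 5: 3^m = 243 and 48·m = 240, so 243 > 240.

m = 5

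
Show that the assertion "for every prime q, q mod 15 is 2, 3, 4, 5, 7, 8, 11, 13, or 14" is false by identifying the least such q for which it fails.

Check each prime q in order until the claim fails.
For q = 2, 3, 5, 7, 11, 13, 17, 19, 23, 29 the conclusion holds.
q = 31: 31 mod 15 = 1 — not in {2, 3, 4, 5, 7, 8, 11, 13, 14}.
Hence q = 31 is a counterexample.

q = 31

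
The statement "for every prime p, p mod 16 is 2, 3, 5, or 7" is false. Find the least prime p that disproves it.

p = 11

A counterexample is any prime p such that the claim fails; we check each in order.
The first 4 eligible values, up to p = 7, all satisfy the conclusion.
p = 11: 11 mod 16 = 11 — not in {2, 3, 5, 7}.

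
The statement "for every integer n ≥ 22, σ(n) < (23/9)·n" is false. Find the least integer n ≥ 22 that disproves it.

A counterexample is any integer n ≥ 22 such that the claim fails; we check each in order.
For n = 22, 23, 24, 25, …, 45, 46, 47 the conclusion holds.
n = 48: σ(48) = 124; 124 ≥ 368/3.
Hence n = 48 is a counterexample.

n = 48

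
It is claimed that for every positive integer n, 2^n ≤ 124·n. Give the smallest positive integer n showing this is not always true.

Check each positive integer n in order until 2^n > 124·n.
For n = 1, 2, 3, 4, 5, 6, 7, 8, 9, 10 the conclusion holds.
n = 11: 2^n = 2048 and 124·n = 1364, so 2048 > 1364.
So n = 11 is the smallest counterexample.

n = 11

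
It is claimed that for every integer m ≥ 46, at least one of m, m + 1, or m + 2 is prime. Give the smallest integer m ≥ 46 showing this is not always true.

For m = 46, 47 the conclusion holds.
m = 48: 48 = 2 × 24; 49 = 7 × 7; 50 = 2 × 25 — all composite.

m = 48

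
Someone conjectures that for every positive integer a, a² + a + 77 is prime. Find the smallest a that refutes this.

a = 6

Check each positive integer a in order until a² + a + 77 is not prime.
a = 1: a² + a + 77 = 79, prime.
a = 2: a² + a + 77 = 83, prime.
a = 3: a² + a + 77 = 89, prime.
a = 4: a² + a + 77 = 97, prime.
a = 5: a² + a + 77 = 107, prime.
a = 6: a² + a + 77 = 119 = 7 × 17, composite.
So a = 6 is the smallest counterexample.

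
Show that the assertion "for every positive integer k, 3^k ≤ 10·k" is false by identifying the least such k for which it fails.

Check each positive integer k in order until 3^k > 10·k.
k = 1: 3^k = 3 and 10·k = 10, so 3 ≤ 10.
k = 2: 3^k = 9 and 10·k = 20, so 9 ≤ 20.
k = 3: 3^k = 27 and 10·k = 30, so 27 ≤ 30.
k = 4: 3^k = 81 and 10·k = 40, so 81 > 40.
So k = 4 is the smallest counterexample.

k = 4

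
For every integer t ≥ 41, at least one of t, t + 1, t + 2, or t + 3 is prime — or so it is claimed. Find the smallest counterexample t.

t = 48

We need the least integer t ≥ 41 for which t, t + 1, t + 2, t + 3 are all composite.
t = 41: 41 is prime.
t = 42: 43 is prime.
t = 43: 43 is prime.
t = 44: 47 is prime.
t = 45: 47 is prime.
t = 46: 47 is prime.
t = 47: 47 is prime.
t = 48: 48 = 2 × 24; 49 = 7 × 7; 50 = 2 × 25; 51 = 3 × 17 — all composite.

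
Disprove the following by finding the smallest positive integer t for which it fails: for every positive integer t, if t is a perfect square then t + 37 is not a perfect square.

A counterexample is any positive integer t such that t is a perfect square but t + 37 is a perfect square; we check each in order.
For t = 1, 4, 9, 16, …, 225, 256, 289 the conclusion holds.
t = 324: 324 = 18² and 324 + 37 = 361 = 19².

t = 324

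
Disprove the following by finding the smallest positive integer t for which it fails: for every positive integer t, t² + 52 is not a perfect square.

We need the least positive integer t for which t² + 52 is a perfect square.
For t = 1, 2, 3, 4, …, 9, 10, 11 the conclusion holds.
t = 12: 12² + 52 = 196 = 14², a perfect square.
Thus t = 12 disproves the claim, and no smaller t works.

t = 12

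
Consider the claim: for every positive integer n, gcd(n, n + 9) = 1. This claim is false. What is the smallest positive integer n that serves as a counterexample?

n = 3

n = 1: gcd(1, 10) = 1.
n = 2: gcd(2, 11) = 1.
n = 3: gcd(3, 12) = 3.
Hence n = 3 is a counterexample.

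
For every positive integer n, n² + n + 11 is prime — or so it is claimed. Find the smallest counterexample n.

For n = 1, 2, 3, 4, 5, 6, 7, 8, 9 the conclusion holds.
n = 10: n² + n + 11 = 121 = 11 × 11, composite.
Thus n = 10 disproves the claim, and no smaller n works.

n = 10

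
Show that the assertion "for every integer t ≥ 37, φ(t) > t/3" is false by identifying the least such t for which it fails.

t = 42

The first 5 eligible values, up to t = 41, all satisfy the conclusion.
t = 42: φ(42) = 12 and 42/3 = 14, so φ(42) ≤ 42/3.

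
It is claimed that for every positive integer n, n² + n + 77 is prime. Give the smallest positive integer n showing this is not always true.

n = 6

For n = 1, 2, 3, 4, 5 the conclusion holds.
n = 6: n² + n + 77 = 119 = 7 × 17, composite.
So n = 6 is the smallest counterexample.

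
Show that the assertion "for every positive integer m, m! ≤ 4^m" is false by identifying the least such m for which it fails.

Check each positive integer m in order until m! > 4^m.
For m = 1, 2, 3, 4, 5, 6, 7, 8 the conclusion holds.
m = 9: m! = 362880 and 4^m = 262144, so 362880 > 262144.
Hence m = 9 is a counterexample.

m = 9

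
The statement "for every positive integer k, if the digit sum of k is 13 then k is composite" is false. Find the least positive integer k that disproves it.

k = 67

A counterexample is any positive integer k such that the digit sum of k is 13 but k is prime; we check each in order.
For k = 49, 58 the conclusion holds.
k = 67: digit sum 13; 67 is prime, not composite.
Hence k = 67 is a counterexample.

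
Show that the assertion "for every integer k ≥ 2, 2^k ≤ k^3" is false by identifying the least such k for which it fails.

k = 10

A counterexample is any integer k ≥ 2 such that 2^k > k^3; we check each in order.
k = 2: 2^k = 4 and k^3 = 8, so 4 ≤ 8.
k = 3: 2^k = 8 and k^3 = 27, so 8 ≤ 27.
k = 4: 2^k = 16 and k^3 = 64, so 16 ≤ 64.
k = 5: 2^k = 32 and k^3 = 125, so 32 ≤ 125.
k = 6: 2^k = 64 and k^3 = 216, so 64 ≤ 216.
k = 7: 2^k = 128 and k^3 = 343, so 128 ≤ 343.
k = 8: 2^k = 256 and k^3 = 512, so 256 ≤ 512.
k = 9: 2^k = 512 and k^3 = 729, so 512 ≤ 729.
k = 10: 2^k = 1024 and k^3 = 1000, so 1024 > 1000.
Thus k = 10 disproves the claim, and no smaller k works.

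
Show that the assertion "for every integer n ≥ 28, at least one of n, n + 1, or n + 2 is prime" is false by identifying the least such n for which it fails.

n = 32

A counterexample is any integer n ≥ 28 such that n, n + 1, n + 2 are all composite; we check each in order.
n = 28: 29 is prime.
n = 29: 29 is prime.
n = 30: 31 is prime.
n = 31: 31 is prime.
n = 32: 32 = 2 × 16; 33 = 3 × 11; 34 = 2 × 17 — all composite.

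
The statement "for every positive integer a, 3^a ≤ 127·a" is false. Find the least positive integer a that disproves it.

a = 7

a = 1: 3^a = 3 and 127·a = 127, so 3 ≤ 127.
a = 2: 3^a = 9 and 127·a = 254, so 9 ≤ 254.
a = 3: 3^a = 27 and 127·a = 381, so 27 ≤ 381.
a = 4: 3^a = 81 and 127·a = 508, so 81 ≤ 508.
a = 5: 3^a = 243 and 127·a = 635, so 243 ≤ 635.
a = 6: 3^a = 729 and 127·a = 762, so 729 ≤ 762.
a = 7: 3^a = 2187 and 127·a = 889, so 2187 > 889.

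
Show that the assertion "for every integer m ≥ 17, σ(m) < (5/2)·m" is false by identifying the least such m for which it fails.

m = 24

We need the least integer m ≥ 17 for which the claim fails.
m = 17: σ(17) = 18; 18 < 85/2.
m = 18: σ(18) = 39; 39 < 45.
m = 19: σ(19) = 20; 20 < 95/2.
m = 20: σ(20) = 42; 42 < 50.
m = 21: σ(21) = 32; 32 < 105/2.
m = 22: σ(22) = 36; 36 < 55.
m = 23: σ(23) = 24; 24 < 115/2.
m = 24: σ(24) = 60; 60 ≥ 60.
Hence m = 24 is a counterexample.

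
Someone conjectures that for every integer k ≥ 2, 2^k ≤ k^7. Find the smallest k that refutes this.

For k = 2, 3, 4, 5, …, 34, 35, 36 the conclusion holds.
k = 37: 2^k = 137438953472 and k^7 = 94931877133, so 137438953472 > 94931877133.

k = 37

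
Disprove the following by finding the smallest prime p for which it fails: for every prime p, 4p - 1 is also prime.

We need the least prime p for which 4p - 1 is not prime.
For p = 2, 3, 5 the conclusion holds.
p = 7: 4p - 1 = 27 = 3 × 9, not prime.
So p = 7 is the smallest counterexample.

p = 7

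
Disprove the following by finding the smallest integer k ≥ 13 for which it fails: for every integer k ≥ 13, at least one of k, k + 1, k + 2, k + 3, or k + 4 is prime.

k = 24

Check each integer k ≥ 13 in order until k, k + 1, k + 2, k + 3, k + 4 are all composite.
For k = 13, 14, 15, 16, …, 21, 22, 23 the conclusion holds.
k = 24: 24 = 2 × 12; 25 = 5 × 5; 26 = 2 × 13; 27 = 3 × 9; 28 = 2 × 14 — all composite.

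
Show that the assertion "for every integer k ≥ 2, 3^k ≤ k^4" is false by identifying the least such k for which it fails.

k = 8

A counterexample is any integer k ≥ 2 such that 3^k > k^4; we check each in order.
The first 6 eligible values, up to k = 7, all satisfy the conclusion.
k = 8: 3^k = 6561 and k^4 = 4096, so 6561 > 4096.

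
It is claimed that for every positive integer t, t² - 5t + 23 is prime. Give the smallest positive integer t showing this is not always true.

Check each positive integer t in order until t² - 5t + 23 is not prime.
For t = 1, 2, 3, 4, …, 16, 17, 18 the conclusion holds.
t = 19: t² - 5t + 23 = 289 = 17 × 17, composite.
Hence t = 19 is a counterexample.

t = 19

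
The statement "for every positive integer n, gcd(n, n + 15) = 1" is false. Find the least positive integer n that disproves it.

For n = 1, 2 the conclusion holds.
n = 3: gcd(3, 18) = 3.
Thus n = 3 disproves the claim, and no smaller n works.

n = 3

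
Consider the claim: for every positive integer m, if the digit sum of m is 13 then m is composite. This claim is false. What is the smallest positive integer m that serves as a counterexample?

m = 67

Check each positive integer m in order until the digit sum of m is 13 but m is prime.
For m = 49, 58 the conclusion holds.
m = 67: digit sum 13; 67 is prime, not composite.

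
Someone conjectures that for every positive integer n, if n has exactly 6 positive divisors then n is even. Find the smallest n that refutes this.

A counterexample is any positive integer n such that n has exactly 6 positive divisors but n is odd; we check each in order.
n = 12: divisors of 12: 1, 2, 3, 4, 6, 12; 12 is even.
n = 18: divisors of 18: 1, 2, 3, 6, 9, 18; 18 is even.
n = 20: divisors of 20: 1, 2, 4, 5, 10, 20; 20 is even.
n = 28: divisors of 28: 1, 2, 4, 7, 14, 28; 28 is even.
n = 32: divisors of 32: 1, 2, 4, 8, 16, 32; 32 is even.
n = 44: divisors of 44: 1, 2, 4, 11, 22, 44; 44 is even.
n = 45: divisors of 45: 1, 3, 5, 9, 15, 45; 45 is odd.
So n = 45 is the smallest counterexample.

n = 45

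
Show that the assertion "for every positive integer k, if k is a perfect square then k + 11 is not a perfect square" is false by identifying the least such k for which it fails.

k = 25

k = 1: 1 + 11 = 12, not a perfect square.
k = 4: 4 + 11 = 15, not a perfect square.
k = 9: 9 + 11 = 20, not a perfect square.
k = 16: 16 + 11 = 27, not a perfect square.
k = 25: 25 = 5² and 25 + 11 = 36 = 6².
So k = 25 is the smallest counterexample.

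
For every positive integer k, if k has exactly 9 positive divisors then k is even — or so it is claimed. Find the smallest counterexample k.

We need the least positive integer k for which k has exactly 9 positive divisors but k is odd.
For k = 36, 100, 196 the conclusion holds.
k = 225: divisors of 225: 9 divisors; 225 is odd.
Hence k = 225 is a counterexample.

k = 225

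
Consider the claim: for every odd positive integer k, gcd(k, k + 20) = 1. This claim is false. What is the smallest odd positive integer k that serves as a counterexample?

k = 5

k = 1: gcd(1, 21) = 1.
k = 3: gcd(3, 23) = 1.
k = 5: gcd(5, 25) = 5.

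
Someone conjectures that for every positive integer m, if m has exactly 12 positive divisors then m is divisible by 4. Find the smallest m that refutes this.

m = 90

We need the least positive integer m for which m has exactly 12 positive divisors but m is not divisible by 4.
m = 60: τ(60) = 12; 60 mod 4 = 0.
m = 72: τ(72) = 12; 72 mod 4 = 0.
m = 84: τ(84) = 12; 84 mod 4 = 0.
m = 90: τ(90) = 12; 90 mod 4 = 2.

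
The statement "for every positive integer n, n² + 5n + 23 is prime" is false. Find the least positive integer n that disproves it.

n = 14

For n = 1, 2, 3, 4, …, 11, 12, 13 the conclusion holds.
n = 14: n² + 5n + 23 = 289 = 17 × 17, composite.
Hence n = 14 is a counterexample.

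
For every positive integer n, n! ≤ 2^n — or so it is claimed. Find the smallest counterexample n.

n = 4

For n = 1, 2, 3 the conclusion holds.
n = 4: n! = 24 and 2^n = 16, so 24 > 16.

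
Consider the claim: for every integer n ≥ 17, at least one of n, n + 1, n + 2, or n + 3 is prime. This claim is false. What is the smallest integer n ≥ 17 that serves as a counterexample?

We need the least integer n ≥ 17 for which n, n + 1, n + 2, n + 3 are all composite.
For n = 17, 18, 19, 20, 21, 22, 23 the conclusion holds.
n = 24: 24 = 2 × 12; 25 = 5 × 5; 26 = 2 × 13; 27 = 3 × 9 — all composite.

n = 24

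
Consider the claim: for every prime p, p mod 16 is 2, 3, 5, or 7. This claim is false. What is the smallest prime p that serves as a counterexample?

p = 11

p = 2: 2 mod 16 = 2.
p = 3: 3 mod 16 = 3.
p = 5: 5 mod 16 = 5.
p = 7: 7 mod 16 = 7.
p = 11: 11 mod 16 = 11 — not in {2, 3, 5, 7}.
Thus p = 11 disproves the claim, and no smaller p works.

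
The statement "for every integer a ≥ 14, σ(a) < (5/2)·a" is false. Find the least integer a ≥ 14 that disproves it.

a = 24

We need the least integer a ≥ 14 for which the claim fails.
For a = 14, 15, 16, 17, 18, 19, 20, 21, 22, 23 the conclusion holds.
a = 24: σ(24) = 60; 60 ≥ 60.
Thus a = 24 disproves the claim, and no smaller a works.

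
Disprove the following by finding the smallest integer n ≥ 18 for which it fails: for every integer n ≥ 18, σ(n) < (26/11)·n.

n = 24

A counterexample is any integer n ≥ 18 such that the claim fails; we check each in order.
For n = 18, 19, 20, 21, 22, 23 the conclusion holds.
n = 24: σ(24) = 60; 60 ≥ 624/11.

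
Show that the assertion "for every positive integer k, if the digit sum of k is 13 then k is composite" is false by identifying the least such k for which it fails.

We need the least positive integer k for which the digit sum of k is 13 but k is prime.
k = 49: digit sum 13; 49 is composite.
k = 58: digit sum 13; 58 is composite.
k = 67: digit sum 13; 67 is prime, not composite.

k = 67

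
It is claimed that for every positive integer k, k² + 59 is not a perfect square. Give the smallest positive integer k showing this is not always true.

k = 29

A counterexample is any positive integer k such that k² + 59 is a perfect square; we check each in order.
The first 28 eligible values, up to k = 28, all satisfy the conclusion.
k = 29: 29² + 59 = 900 = 30², a perfect square.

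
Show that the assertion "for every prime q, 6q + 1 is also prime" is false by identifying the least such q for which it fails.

q = 19

For q = 2, 3, 5, 7, 11, 13, 17 the conclusion holds.
q = 19: 6q + 1 = 115 = 5 × 23, not prime.
Hence q = 19 is a counterexample.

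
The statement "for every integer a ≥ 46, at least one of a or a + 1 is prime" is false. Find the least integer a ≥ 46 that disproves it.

Check each integer a ≥ 46 in order until a, a + 1 are both composite.
For a = 46, 47 the conclusion holds.
a = 48: 48 = 2 × 24; 49 = 7 × 7 — both composite.
So a = 48 is the smallest counterexample.

a = 48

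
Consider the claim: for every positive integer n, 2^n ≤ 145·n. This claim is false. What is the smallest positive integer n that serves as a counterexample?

n = 11

Check each positive integer n in order until 2^n > 145·n.
The first 10 eligible values, up to n = 10, all satisfy the conclusion.
n = 11: 2^n = 2048 and 145·n = 1595, so 2048 > 1595.
So n = 11 is the smallest counterexample.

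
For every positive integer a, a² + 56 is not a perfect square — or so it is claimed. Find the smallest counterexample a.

a = 1: 1² + 56 = 57, not a perfect square.
a = 2: 2² + 56 = 60, not a perfect square.
a = 3: 3² + 56 = 65, not a perfect square.
a = 4: 4² + 56 = 72, not a perfect square.
a = 5: 5² + 56 = 81 = 9², a perfect square.

a = 5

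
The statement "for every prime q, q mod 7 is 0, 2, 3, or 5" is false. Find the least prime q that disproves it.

q = 11

We need the least prime q for which the claim fails.
The first 4 eligible values, up to q = 7, all satisfy the conclusion.
q = 11: 11 mod 7 = 4 — not in {0, 2, 3, 5}.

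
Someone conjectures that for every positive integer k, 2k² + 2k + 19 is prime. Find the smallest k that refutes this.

A counterexample is any positive integer k such that 2k² + 2k + 19 is not prime; we check each in order.
The first 17 eligible values, up to k = 17, all satisfy the conclusion.
k = 18: 2k² + 2k + 19 = 703 = 19 × 37, composite.

k = 18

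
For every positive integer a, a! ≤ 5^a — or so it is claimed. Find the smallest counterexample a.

For a = 1, 2, 3, 4, …, 9, 10, 11 the conclusion holds.
a = 12: a! = 479001600 and 5^a = 244140625, so 479001600 > 244140625.
Thus a = 12 disproves the claim, and no smaller a works.

a = 12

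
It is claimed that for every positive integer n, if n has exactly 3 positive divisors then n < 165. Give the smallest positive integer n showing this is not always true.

A counterexample is any positive integer n such that n has exactly 3 positive divisors but the claim fails; we check each in order.
For n = 4, 9, 25, 49, 121 the conclusion holds.
n = 169: τ(169) = 3; 169 ≥ 165.
Hence n = 169 is a counterexample.

n = 169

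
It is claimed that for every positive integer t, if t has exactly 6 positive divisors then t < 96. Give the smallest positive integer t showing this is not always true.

t = 98

Check each positive integer t in order until t has exactly 6 positive divisors but the claim fails.
The first 14 eligible values, up to t = 92, all satisfy the conclusion.
t = 98: τ(98) = 6; 98 ≥ 96.
Hence t = 98 is a counterexample.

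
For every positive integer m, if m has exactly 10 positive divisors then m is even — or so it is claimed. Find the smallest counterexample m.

Check each positive integer m in order until m has exactly 10 positive divisors but m is odd.
For m = 48, 80, 112, 162, 176, 208, 272, 304, 368 the conclusion holds.
m = 405: divisors of 405: 10 divisors; 405 is odd.
So m = 405 is the smallest counterexample.

m = 405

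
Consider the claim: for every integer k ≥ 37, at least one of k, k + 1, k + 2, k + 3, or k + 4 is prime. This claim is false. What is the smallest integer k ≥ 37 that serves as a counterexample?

k = 48

For k = 37, 38, 39, 40, …, 45, 46, 47 the conclusion holds.
k = 48: 48 = 2 × 24; 49 = 7 × 7; 50 = 2 × 25; 51 = 3 × 17; 52 = 2 × 26 — all composite.
Hence k = 48 is a counterexample.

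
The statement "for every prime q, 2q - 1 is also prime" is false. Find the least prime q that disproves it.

q = 5

Check each prime q in order until 2q - 1 is not prime.
q = 2: 2q - 1 = 3, prime.
q = 3: 2q - 1 = 5, prime.
q = 5: 2q - 1 = 9 = 3 × 3, not prime.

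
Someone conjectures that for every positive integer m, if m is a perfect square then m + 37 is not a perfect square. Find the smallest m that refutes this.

m = 324

We need the least positive integer m for which m is a perfect square but m + 37 is a perfect square.
The first 17 eligible values, up to m = 289, all satisfy the conclusion.
m = 324: 324 = 18² and 324 + 37 = 361 = 19².
So m = 324 is the smallest counterexample.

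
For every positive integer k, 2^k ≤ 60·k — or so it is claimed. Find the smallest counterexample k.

k = 10

We need the least positive integer k for which 2^k > 60·k.
For k = 1, 2, 3, 4, 5, 6, 7, 8, 9 the conclusion holds.
k = 10: 2^k = 1024 and 60·k = 600, so 1024 > 600.
Hence k = 10 is a counterexample.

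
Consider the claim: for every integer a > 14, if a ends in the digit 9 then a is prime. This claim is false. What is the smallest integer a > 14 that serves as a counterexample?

We need the least integer a > 14 for which a ends in the digit 9 but a is not prime.
For a = 19, 29 the conclusion holds.
a = 39: 39 ends in 9; 39 = 3 × 13, composite.
Thus a = 39 disproves the claim, and no smaller a works.

a = 39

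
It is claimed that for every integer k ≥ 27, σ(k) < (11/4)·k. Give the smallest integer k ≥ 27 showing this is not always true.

A counterexample is any integer k ≥ 27 such that the claim fails; we check each in order.
The first 33 eligible values, up to k = 59, all satisfy the conclusion.
k = 60: σ(60) = 168; 168 ≥ 165.

k = 60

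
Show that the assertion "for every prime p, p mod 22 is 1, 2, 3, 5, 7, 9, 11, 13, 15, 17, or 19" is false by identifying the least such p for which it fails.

p = 43

A counterexample is any prime p such that the claim fails; we check each in order.
For p = 2, 3, 5, 7, …, 31, 37, 41 the conclusion holds.
p = 43: 43 mod 22 = 21 — not in {1, 2, 3, 5, 7, 9, 11, 13, 15, 17, 19}.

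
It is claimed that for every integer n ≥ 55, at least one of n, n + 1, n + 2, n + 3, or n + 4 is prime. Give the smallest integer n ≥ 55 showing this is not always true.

n = 62

A counterexample is any integer n ≥ 55 such that n, n + 1, n + 2, n + 3, n + 4 are all composite; we check each in order.
n = 55: 59 is prime.
n = 56: 59 is prime.
n = 57: 59 is prime.
n = 58: 59 is prime.
n = 59: 59 is prime.
n = 60: 61 is prime.
n = 61: 61 is prime.
n = 62: 62 = 2 × 31; 63 = 3 × 21; 64 = 2 × 32; 65 = 5 × 13; 66 = 2 × 33 — all composite.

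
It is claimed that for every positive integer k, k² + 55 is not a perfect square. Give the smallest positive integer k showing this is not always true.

k = 1: 1² + 55 = 56, not a perfect square.
k = 2: 2² + 55 = 59, not a perfect square.
k = 3: 3² + 55 = 64 = 8², a perfect square.
Hence k = 3 is a counterexample.

k = 3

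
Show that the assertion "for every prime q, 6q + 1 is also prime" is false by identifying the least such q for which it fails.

q = 19

Check each prime q in order until 6q + 1 is not prime.
q = 2: 6q + 1 = 13, prime.
q = 3: 6q + 1 = 19, prime.
q = 5: 6q + 1 = 31, prime.
q = 7: 6q + 1 = 43, prime.
q = 11: 6q + 1 = 67, prime.
q = 13: 6q + 1 = 79, prime.
q = 17: 6q + 1 = 103, prime.
q = 19: 6q + 1 = 115 = 5 × 23, not prime.
So q = 19 is the smallest counterexample.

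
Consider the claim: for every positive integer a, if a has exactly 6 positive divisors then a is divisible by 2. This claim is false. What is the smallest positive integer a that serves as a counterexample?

The first 6 eligible values, up to a = 44, all satisfy the conclusion.
a = 45: τ(45) = 6; 45 mod 2 = 1.

a = 45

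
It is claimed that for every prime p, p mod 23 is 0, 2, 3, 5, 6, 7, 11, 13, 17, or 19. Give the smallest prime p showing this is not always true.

p = 31

For p = 2, 3, 5, 7, 11, 13, 17, 19, 23, 29 the conclusion holds.
p = 31: 31 mod 23 = 8 — not in {0, 2, 3, 5, 6, 7, 11, 13, 17, 19}.
So p = 31 is the smallest counterexample.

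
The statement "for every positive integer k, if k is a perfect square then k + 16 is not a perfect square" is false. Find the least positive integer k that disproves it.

k = 9

For k = 1, 4 the conclusion holds.
k = 9: 9 = 3² and 9 + 16 = 25 = 5².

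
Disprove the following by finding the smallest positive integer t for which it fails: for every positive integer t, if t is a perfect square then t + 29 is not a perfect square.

Check each positive integer t in order until t is a perfect square but t + 29 is a perfect square.
For t = 1, 4, 9, 16, …, 121, 144, 169 the conclusion holds.
t = 196: 196 = 14² and 196 + 29 = 225 = 15².

t = 196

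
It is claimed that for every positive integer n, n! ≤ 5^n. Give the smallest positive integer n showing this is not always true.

A counterexample is any positive integer n such that n! > 5^n; we check each in order.
The first 11 eligible values, up to n = 11, all satisfy the conclusion.
n = 12: n! = 479001600 and 5^n = 244140625, so 479001600 > 244140625.

n = 12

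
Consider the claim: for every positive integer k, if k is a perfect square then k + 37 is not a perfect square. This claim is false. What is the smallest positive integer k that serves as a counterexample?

k = 324

For k = 1, 4, 9, 16, …, 225, 256, 289 the conclusion holds.
k = 324: 324 = 18² and 324 + 37 = 361 = 19².
Thus k = 324 disproves the claim, and no smaller k works.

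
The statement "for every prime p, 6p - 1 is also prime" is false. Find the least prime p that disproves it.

p = 11

For p = 2, 3, 5, 7 the conclusion holds.
p = 11: 6p - 1 = 65 = 5 × 13, not prime.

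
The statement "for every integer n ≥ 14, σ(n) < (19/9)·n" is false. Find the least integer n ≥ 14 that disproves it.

Check each integer n ≥ 14 in order until the claim fails.
The first 4 eligible values, up to n = 17, all satisfy the conclusion.
n = 18: σ(18) = 39; 39 ≥ 38.
Hence n = 18 is a counterexample.

n = 18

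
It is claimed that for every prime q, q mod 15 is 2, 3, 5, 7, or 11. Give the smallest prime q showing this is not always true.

A counterexample is any prime q such that the claim fails; we check each in order.
For q = 2, 3, 5, 7, 11 the conclusion holds.
q = 13: 13 mod 15 = 13 — not in {2, 3, 5, 7, 11}.

q = 13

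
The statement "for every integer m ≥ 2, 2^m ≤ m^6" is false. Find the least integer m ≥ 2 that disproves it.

m = 30

For m = 2, 3, 4, 5, …, 27, 28, 29 the conclusion holds.
m = 30: 2^m = 1073741824 and m^6 = 729000000, so 1073741824 > 729000000.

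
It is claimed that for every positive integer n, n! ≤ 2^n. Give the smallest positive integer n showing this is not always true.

A counterexample is any positive integer n such that n! > 2^n; we check each in order.
n = 1: n! = 1 and 2^n = 2, so 1 ≤ 2.
n = 2: n! = 2 and 2^n = 4, so 2 ≤ 4.
n = 3: n! = 6 and 2^n = 8, so 6 ≤ 8.
n = 4: n! = 24 and 2^n = 16, so 24 > 16.
Hence n = 4 is a counterexample.

n = 4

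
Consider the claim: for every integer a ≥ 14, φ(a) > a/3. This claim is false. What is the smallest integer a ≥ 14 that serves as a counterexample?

a = 18

A counterexample is any integer a ≥ 14 such that the claim fails; we check each in order.
The first 4 eligible values, up to a = 17, all satisfy the conclusion.
a = 18: φ(18) = 6 and 18/3 = 6, so φ(18) ≤ 18/3.
So a = 18 is the smallest counterexample.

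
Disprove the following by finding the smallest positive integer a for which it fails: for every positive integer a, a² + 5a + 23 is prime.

a = 14

For a = 1, 2, 3, 4, …, 11, 12, 13 the conclusion holds.
a = 14: a² + 5a + 23 = 289 = 17 × 17, composite.
Hence a = 14 is a counterexample.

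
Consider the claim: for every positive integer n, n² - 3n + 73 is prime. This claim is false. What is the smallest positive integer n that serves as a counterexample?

n = 4

A counterexample is any positive integer n such that n² - 3n + 73 is not prime; we check each in order.
n = 1: n² - 3n + 73 = 71, prime.
n = 2: n² - 3n + 73 = 71, prime.
n = 3: n² - 3n + 73 = 73, prime.
n = 4: n² - 3n + 73 = 77 = 7 × 11, composite.
Thus n = 4 disproves the claim, and no smaller n works.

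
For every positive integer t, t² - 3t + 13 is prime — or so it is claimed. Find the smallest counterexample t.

We need the least positive integer t for which t² - 3t + 13 is not prime.
For t = 1, 2, 3, 4, …, 9, 10, 11 the conclusion holds.
t = 12: t² - 3t + 13 = 121 = 11 × 11, composite.
Thus t = 12 disproves the claim, and no smaller t works.

t = 12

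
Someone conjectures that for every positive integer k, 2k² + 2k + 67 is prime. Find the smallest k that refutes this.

Check each positive integer k in order until 2k² + 2k + 67 is not prime.
k = 1: 2k² + 2k + 67 = 71, prime.
k = 2: 2k² + 2k + 67 = 79, prime.
k = 3: 2k² + 2k + 67 = 91 = 7 × 13, composite.

k = 3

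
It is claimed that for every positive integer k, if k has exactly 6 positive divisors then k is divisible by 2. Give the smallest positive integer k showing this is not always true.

k = 45

We need the least positive integer k for which k has exactly 6 positive divisors but k is not divisible by 2.
For k = 12, 18, 20, 28, 32, 44 the conclusion holds.
k = 45: τ(45) = 6; 45 mod 2 = 1.
So k = 45 is the smallest counterexample.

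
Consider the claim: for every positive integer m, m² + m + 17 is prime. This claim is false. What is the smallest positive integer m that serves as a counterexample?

Check each positive integer m in order until m² + m + 17 is not prime.
The first 15 eligible values, up to m = 15, all satisfy the conclusion.
m = 16: m² + m + 17 = 289 = 17 × 17, composite.

m = 16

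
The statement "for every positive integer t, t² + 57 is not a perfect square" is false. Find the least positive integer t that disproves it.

For t = 1, 2, 3, 4, 5, 6, 7 the conclusion holds.
t = 8: 8² + 57 = 121 = 11², a perfect square.
Thus t = 8 disproves the claim, and no smaller t works.

t = 8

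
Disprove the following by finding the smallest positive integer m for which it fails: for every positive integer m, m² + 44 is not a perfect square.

We need the least positive integer m for which m² + 44 is a perfect square.
The first 9 eligible values, up to m = 9, all satisfy the conclusion.
m = 10: 10² + 44 = 144 = 12², a perfect square.
So m = 10 is the smallest counterexample.

m = 10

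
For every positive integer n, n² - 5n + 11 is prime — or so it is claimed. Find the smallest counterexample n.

n = 7

For n = 1, 2, 3, 4, 5, 6 the conclusion holds.
n = 7: n² - 5n + 11 = 25 = 5 × 5, composite.
Hence n = 7 is a counterexample.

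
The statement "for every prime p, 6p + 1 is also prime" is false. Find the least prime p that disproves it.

Check each prime p in order until 6p + 1 is not prime.
The first 7 eligible values, up to p = 17, all satisfy the conclusion.
p = 19: 6p + 1 = 115 = 5 × 23, not prime.

p = 19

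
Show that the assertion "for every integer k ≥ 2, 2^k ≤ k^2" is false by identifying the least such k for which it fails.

k = 5

For k = 2, 3, 4 the conclusion holds.
k = 5: 2^k = 32 and k^2 = 25, so 32 > 25.
So k = 5 is the smallest counterexample.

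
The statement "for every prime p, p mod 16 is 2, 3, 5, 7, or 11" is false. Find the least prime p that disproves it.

We need the least prime p for which the claim fails.
For p = 2, 3, 5, 7, 11 the conclusion holds.
p = 13: 13 mod 16 = 13 — not in {2, 3, 5, 7, 11}.
Thus p = 13 disproves the claim, and no smaller p works.

p = 13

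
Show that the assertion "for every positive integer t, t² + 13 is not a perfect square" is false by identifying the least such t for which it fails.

A counterexample is any positive integer t such that t² + 13 is a perfect square; we check each in order.
t = 1: 1² + 13 = 14, not a perfect square.
t = 2: 2² + 13 = 17, not a perfect square.
t = 3: 3² + 13 = 22, not a perfect square.
t = 4: 4² + 13 = 29, not a perfect square.
t = 5: 5² + 13 = 38, not a perfect square.
t = 6: 6² + 13 = 49 = 7², a perfect square.
So t = 6 is the smallest counterexample.

t = 6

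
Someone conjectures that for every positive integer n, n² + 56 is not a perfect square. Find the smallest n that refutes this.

n = 1: 1² + 56 = 57, not a perfect square.
n = 2: 2² + 56 = 60, not a perfect square.
n = 3: 3² + 56 = 65, not a perfect square.
n = 4: 4² + 56 = 72, not a perfect square.
n = 5: 5² + 56 = 81 = 9², a perfect square.
Thus n = 5 disproves the claim, and no smaller n works.

n = 5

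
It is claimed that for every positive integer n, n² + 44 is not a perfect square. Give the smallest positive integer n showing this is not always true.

We need the least positive integer n for which n² + 44 is a perfect square.
For n = 1, 2, 3, 4, 5, 6, 7, 8, 9 the conclusion holds.
n = 10: 10² + 44 = 144 = 12², a perfect square.
So n = 10 is the smallest counterexample.

n = 10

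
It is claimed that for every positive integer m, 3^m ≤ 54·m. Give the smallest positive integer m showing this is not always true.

m = 1: 3^m = 3 and 54·m = 54, so 3 ≤ 54.
m = 2: 3^m = 9 and 54·m = 108, so 9 ≤ 108.
m = 3: 3^m = 27 and 54·m = 162, so 27 ≤ 162.
m = 4: 3^m = 81 and 54·m = 216, so 81 ≤ 216.
m = 5: 3^m = 243 and 54·m = 270, so 243 ≤ 270.
m = 6: 3^m = 729 and 54·m = 324, so 729 > 324.
So m = 6 is the smallest counterexample.

m = 6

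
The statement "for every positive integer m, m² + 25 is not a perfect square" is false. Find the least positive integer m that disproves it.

m = 12

For m = 1, 2, 3, 4, …, 9, 10, 11 the conclusion holds.
m = 12: 12² + 25 = 169 = 13², a perfect square.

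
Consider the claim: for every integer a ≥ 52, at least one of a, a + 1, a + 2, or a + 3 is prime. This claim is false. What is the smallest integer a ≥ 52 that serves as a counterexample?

a = 54

We need the least integer a ≥ 52 for which a, a + 1, a + 2, a + 3 are all composite.
a = 52: 53 is prime.
a = 53: 53 is prime.
a = 54: 54 = 2 × 27; 55 = 5 × 11; 56 = 2 × 28; 57 = 3 × 19 — all composite.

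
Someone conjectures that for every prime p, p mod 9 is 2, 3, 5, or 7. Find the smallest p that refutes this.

p = 13

For p = 2, 3, 5, 7, 11 the conclusion holds.
p = 13: 13 mod 9 = 4 — not in {2, 3, 5, 7}.
Thus p = 13 disproves the claim, and no smaller p works.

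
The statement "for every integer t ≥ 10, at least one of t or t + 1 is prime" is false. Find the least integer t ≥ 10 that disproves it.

Check each integer t ≥ 10 in order until t, t + 1 are both composite.
The first 4 eligible values, up to t = 13, all satisfy the conclusion.
t = 14: 14 = 2 × 7; 15 = 3 × 5 — both composite.

t = 14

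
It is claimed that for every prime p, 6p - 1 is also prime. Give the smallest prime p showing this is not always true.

p = 11

The first 4 eligible values, up to p = 7, all satisfy the conclusion.
p = 11: 6p - 1 = 65 = 5 × 13, not prime.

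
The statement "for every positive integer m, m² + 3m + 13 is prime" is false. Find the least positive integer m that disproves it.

m = 9

Check each positive integer m in order until m² + 3m + 13 is not prime.
For m = 1, 2, 3, 4, 5, 6, 7, 8 the conclusion holds.
m = 9: m² + 3m + 13 = 121 = 11 × 11, composite.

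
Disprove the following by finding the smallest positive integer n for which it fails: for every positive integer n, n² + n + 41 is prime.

A counterexample is any positive integer n such that n² + n + 41 is not prime; we check each in order.
For n = 1, 2, 3, 4, …, 37, 38, 39 the conclusion holds.
n = 40: n² + n + 41 = 1681 = 41 × 41, composite.
Hence n = 40 is a counterexample.

n = 40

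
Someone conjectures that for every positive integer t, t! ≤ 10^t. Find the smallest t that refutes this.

A counterexample is any positive integer t such that t! > 10^t; we check each in order.
The first 24 eligible values, up to t = 24, all satisfy the conclusion.
t = 25: t! = 15511210043330985984000000 and 10^t = 10000000000000000000000000, so 15511210043330985984000000 > 10000000000000000000000000.

t = 25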